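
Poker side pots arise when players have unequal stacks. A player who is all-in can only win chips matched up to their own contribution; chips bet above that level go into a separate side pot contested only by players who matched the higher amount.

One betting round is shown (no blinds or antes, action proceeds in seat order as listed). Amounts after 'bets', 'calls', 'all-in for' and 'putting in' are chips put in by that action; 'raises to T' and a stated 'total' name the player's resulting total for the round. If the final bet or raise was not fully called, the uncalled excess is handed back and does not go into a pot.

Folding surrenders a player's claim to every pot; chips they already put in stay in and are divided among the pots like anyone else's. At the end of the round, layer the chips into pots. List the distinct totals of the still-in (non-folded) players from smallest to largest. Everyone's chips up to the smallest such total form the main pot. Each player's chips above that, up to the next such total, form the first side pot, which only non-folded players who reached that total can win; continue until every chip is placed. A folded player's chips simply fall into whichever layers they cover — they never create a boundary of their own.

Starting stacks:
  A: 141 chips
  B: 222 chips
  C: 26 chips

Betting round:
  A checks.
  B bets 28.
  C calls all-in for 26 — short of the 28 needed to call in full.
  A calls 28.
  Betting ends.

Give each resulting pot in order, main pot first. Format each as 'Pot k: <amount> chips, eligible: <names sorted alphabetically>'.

Pot 1: 78 chips, eligible: A, B, C
Pot 2: 4 chips, eligible: A, B

Derivation:
Contributions: A=28, B=28, C=26
Pot levels (distinct totals of non-folded players): 26, 28
Layer 1-26: 26 each from A, B, C = 26*3 = 78 chips; eligible A, B, C
Layer 27-28: 2 each from A, B = 2*2 = 4 chips; eligible A, B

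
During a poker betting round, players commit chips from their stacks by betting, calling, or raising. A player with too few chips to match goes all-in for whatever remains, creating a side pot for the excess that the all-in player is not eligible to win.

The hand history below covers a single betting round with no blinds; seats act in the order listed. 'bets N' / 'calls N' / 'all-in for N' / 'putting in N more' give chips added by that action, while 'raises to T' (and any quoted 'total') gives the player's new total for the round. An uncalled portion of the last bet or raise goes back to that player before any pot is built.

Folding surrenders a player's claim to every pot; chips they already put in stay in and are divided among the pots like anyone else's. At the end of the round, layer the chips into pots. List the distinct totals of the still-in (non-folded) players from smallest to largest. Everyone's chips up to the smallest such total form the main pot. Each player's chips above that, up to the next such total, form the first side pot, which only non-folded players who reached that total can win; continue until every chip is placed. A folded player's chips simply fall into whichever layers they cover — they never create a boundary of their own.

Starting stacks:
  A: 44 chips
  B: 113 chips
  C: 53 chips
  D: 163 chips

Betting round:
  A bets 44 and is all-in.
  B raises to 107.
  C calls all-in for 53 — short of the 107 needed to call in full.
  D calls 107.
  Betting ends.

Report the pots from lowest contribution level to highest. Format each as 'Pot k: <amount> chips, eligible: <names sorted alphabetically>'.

Contributions: A=44, B=107, C=53, D=107
Pot levels (distinct totals of non-folded players): 44, 53, 107
Layer 1-44: 44 each from A, B, C, D = 44*4 = 176 chips; eligible A, B, C, D
Layer 45-53: 9 each from B, C, D = 9*3 = 27 chips; eligible B, C, D
Layer 54-107: 54 each from B, D = 54*2 = 108 chips; eligible B, D

Pot 1: 176 chips, eligible: A, B, C, D
Pot 2: 27 chips, eligible: B, C, D
Pot 3: 108 chips, eligible: B, D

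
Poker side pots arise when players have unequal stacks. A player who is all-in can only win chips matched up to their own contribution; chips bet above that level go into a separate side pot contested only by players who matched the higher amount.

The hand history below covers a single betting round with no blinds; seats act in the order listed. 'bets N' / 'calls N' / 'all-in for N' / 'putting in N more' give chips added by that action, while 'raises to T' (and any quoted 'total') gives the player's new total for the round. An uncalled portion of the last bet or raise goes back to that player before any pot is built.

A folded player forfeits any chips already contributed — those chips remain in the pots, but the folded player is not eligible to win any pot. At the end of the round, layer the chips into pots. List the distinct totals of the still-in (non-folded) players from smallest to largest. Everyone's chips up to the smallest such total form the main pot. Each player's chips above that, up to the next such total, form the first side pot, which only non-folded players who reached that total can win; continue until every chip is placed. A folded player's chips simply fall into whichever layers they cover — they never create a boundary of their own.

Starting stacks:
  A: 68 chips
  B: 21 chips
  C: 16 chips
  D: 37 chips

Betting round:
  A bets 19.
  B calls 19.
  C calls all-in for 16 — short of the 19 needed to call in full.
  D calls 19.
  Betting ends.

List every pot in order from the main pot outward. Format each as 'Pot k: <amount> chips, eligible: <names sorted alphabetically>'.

Contributions: A=19, B=19, C=16, D=19
Pot levels (distinct totals of non-folded players): 16, 19
Layer 1-16: 16 each from A, B, C, D = 16*4 = 64 chips; eligible A, B, C, D
Layer 17-19: 3 each from A, B, D = 3*3 = 9 chips; eligible A, B, D

Pot 1: 64 chips, eligible: A, B, C, D
Pot 2: 9 chips, eligible: A, B, D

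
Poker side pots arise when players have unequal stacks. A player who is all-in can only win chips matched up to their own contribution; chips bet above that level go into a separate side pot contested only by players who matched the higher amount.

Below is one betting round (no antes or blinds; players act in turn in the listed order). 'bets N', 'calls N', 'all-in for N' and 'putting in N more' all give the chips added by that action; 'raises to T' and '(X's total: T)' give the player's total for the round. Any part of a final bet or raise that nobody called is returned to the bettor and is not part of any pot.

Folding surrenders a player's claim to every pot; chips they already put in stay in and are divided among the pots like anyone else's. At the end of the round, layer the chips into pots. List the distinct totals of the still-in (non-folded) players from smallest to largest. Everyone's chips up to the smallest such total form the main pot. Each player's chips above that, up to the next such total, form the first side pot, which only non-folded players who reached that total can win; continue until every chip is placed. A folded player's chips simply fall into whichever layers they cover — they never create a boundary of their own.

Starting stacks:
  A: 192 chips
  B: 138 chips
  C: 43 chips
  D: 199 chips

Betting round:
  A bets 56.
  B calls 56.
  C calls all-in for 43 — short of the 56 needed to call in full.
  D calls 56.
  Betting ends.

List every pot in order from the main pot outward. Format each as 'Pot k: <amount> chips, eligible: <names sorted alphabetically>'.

Pot 1: 172 chips, eligible: A, B, C, D
Pot 2: 39 chips, eligible: A, B, D

Derivation:
Contributions: A=56, B=56, C=43, D=56
Pot levels (distinct totals of non-folded players): 43, 56
Layer 1-43: 43 each from A, B, C, D = 43*4 = 172 chips; eligible A, B, C, D
Layer 44-56: 13 each from A, B, D = 13*3 = 39 chips; eligible A, B, D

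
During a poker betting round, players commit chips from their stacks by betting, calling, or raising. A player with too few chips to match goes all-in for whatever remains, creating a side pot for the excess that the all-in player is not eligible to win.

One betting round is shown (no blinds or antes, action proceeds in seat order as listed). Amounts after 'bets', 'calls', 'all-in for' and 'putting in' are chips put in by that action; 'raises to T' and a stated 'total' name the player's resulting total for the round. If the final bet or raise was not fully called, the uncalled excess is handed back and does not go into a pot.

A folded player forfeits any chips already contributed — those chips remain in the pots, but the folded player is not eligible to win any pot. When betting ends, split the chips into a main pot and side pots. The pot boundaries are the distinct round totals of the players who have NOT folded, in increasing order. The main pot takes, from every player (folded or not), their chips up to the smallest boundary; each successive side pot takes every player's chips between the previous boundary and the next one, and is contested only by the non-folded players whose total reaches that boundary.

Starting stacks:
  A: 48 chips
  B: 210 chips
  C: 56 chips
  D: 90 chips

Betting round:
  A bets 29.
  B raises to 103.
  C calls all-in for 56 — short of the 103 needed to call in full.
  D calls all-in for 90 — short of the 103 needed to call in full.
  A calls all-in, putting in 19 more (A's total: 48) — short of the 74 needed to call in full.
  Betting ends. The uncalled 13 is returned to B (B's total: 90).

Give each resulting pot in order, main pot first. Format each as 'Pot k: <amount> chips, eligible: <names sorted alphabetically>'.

Contributions (after 13 returned to B): A=48, B=90, C=56, D=90
Pot levels (distinct totals of non-folded players): 48, 56, 90
Layer 1-48: 48 each from A, B, C, D = 48*4 = 192 chips; eligible A, B, C, D
Layer 49-56: 8 each from B, C, D = 8*3 = 24 chips; eligible B, C, D
Layer 57-90: 34 each from B, D = 34*2 = 68 chips; eligible B, D

Pot 1: 192 chips, eligible: A, B, C, D
Pot 2: 24 chips, eligible: B, C, D
Pot 3: 68 chips, eligible: B, D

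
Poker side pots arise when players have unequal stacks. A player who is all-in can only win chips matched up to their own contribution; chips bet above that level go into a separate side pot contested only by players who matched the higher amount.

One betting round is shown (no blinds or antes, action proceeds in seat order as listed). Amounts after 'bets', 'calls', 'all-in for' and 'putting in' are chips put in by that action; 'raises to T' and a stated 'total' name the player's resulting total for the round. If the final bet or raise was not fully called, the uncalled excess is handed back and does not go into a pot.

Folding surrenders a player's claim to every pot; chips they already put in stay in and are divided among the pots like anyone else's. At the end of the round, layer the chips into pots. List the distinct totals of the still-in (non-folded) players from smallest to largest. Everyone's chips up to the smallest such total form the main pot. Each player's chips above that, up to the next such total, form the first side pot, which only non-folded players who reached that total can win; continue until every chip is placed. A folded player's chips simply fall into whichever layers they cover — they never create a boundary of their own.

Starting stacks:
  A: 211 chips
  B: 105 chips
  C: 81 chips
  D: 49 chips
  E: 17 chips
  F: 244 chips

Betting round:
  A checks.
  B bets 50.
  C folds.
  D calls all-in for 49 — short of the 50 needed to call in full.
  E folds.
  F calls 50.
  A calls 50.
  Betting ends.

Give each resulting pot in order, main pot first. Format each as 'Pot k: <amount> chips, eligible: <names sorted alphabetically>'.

Contributions: A=50, B=50, D=49, F=50
Folded: C, E
Pot levels (distinct totals of non-folded players): 49, 50
Layer 1-49: 49 each from A, B, D, F = 49*4 = 196 chips; eligible A, B, D, F
Layer 50-50: 1 each from A, B, F = 1*3 = 3 chips; eligible A, B, F

Pot 1: 196 chips, eligible: A, B, D, F
Pot 2: 3 chips, eligible: A, B, F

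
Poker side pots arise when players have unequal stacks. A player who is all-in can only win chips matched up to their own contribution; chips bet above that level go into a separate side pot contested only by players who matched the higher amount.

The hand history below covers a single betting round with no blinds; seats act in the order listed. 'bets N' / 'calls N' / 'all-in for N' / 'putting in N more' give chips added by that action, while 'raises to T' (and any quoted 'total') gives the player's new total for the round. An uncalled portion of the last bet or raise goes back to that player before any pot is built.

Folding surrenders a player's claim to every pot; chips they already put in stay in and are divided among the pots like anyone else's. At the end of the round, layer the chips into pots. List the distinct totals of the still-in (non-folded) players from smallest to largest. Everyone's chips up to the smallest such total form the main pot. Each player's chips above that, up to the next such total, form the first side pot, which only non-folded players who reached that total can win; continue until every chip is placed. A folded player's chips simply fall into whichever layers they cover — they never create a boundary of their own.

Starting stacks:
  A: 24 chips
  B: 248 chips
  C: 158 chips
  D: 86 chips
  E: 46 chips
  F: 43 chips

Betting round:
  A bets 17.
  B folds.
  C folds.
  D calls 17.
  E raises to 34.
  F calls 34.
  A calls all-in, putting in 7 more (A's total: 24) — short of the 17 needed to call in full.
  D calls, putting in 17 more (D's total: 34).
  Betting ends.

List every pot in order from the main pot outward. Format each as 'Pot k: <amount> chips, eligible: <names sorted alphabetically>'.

Pot 1: 96 chips, eligible: A, D, E, F
Pot 2: 30 chips, eligible: D, E, F

Derivation:
Contributions: A=24, D=34, E=34, F=34
Folded: B, C
Pot levels (distinct totals of non-folded players): 24, 34
Layer 1-24: 24 each from A, D, E, F = 24*4 = 96 chips; eligible A, D, E, F
Layer 25-34: 10 each from D, E, F = 10*3 = 30 chips; eligible D, E, F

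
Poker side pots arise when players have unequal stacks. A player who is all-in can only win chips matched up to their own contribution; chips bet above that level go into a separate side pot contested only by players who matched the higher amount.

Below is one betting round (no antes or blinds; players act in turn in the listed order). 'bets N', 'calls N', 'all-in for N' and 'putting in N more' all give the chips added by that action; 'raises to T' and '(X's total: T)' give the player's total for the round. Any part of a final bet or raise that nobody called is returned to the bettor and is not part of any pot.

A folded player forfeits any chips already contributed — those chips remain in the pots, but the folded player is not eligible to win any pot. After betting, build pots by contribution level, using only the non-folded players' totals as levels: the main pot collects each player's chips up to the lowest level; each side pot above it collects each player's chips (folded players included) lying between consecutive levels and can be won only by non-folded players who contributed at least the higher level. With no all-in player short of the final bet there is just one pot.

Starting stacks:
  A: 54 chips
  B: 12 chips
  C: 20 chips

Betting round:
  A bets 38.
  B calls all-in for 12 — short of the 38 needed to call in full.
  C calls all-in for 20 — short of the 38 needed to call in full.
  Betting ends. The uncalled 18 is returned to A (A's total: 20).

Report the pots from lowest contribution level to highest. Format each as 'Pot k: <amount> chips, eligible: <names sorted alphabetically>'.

Contributions (after 18 returned to A): A=20, B=12, C=20
Pot levels (distinct totals of non-folded players): 12, 20
Layer 1-12: 12 each from A, B, C = 12*3 = 36 chips; eligible A, B, C
Layer 13-20: 8 each from A, C = 8*2 = 16 chips; eligible A, C

Pot 1: 36 chips, eligible: A, B, C
Pot 2: 16 chips, eligible: A, C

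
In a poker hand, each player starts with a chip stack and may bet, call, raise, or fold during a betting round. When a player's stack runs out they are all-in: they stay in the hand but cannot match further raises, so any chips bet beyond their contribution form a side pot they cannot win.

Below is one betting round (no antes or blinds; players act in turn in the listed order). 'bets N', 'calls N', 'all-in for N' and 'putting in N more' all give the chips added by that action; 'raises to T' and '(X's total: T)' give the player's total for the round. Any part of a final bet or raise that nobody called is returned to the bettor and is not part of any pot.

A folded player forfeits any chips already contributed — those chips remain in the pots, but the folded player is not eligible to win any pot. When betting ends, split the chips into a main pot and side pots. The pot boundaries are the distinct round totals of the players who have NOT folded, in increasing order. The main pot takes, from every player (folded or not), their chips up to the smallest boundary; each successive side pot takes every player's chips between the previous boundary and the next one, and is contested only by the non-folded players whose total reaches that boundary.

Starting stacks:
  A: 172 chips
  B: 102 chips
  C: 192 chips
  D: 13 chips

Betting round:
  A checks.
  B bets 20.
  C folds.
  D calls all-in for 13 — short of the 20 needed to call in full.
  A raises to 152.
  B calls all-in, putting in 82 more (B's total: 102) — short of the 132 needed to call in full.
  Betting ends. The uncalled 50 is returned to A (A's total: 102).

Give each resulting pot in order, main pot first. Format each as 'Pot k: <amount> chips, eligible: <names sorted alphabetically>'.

Contributions (after 50 returned to A): A=102, B=102, D=13
Folded: C
Pot levels (distinct totals of non-folded players): 13, 102
Layer 1-13: 13 each from A, B, D = 13*3 = 39 chips; eligible A, B, D
Layer 14-102: 89 each from A, B = 89*2 = 178 chips; eligible A, B

Pot 1: 39 chips, eligible: A, B, D
Pot 2: 178 chips, eligible: A, B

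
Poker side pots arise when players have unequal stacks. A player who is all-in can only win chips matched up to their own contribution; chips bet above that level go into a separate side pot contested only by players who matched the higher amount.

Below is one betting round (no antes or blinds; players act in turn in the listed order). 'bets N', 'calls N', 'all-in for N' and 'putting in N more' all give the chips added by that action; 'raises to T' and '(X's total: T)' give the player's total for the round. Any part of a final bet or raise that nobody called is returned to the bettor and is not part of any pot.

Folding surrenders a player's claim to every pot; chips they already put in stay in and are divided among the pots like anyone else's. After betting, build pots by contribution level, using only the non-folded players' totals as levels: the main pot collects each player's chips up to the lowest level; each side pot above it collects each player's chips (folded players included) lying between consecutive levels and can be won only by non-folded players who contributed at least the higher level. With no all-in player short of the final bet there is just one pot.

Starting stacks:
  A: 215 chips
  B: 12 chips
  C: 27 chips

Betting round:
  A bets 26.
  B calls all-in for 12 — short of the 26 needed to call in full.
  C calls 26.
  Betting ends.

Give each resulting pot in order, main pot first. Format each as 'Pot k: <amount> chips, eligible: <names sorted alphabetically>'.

Contributions: A=26, B=12, C=26
Pot levels (distinct totals of non-folded players): 12, 26
Layer 1-12: 12 each from A, B, C = 12*3 = 36 chips; eligible A, B, C
Layer 13-26: 14 each from A, C = 14*2 = 28 chips; eligible A, C

Pot 1: 36 chips, eligible: A, B, C
Pot 2: 28 chips, eligible: A, C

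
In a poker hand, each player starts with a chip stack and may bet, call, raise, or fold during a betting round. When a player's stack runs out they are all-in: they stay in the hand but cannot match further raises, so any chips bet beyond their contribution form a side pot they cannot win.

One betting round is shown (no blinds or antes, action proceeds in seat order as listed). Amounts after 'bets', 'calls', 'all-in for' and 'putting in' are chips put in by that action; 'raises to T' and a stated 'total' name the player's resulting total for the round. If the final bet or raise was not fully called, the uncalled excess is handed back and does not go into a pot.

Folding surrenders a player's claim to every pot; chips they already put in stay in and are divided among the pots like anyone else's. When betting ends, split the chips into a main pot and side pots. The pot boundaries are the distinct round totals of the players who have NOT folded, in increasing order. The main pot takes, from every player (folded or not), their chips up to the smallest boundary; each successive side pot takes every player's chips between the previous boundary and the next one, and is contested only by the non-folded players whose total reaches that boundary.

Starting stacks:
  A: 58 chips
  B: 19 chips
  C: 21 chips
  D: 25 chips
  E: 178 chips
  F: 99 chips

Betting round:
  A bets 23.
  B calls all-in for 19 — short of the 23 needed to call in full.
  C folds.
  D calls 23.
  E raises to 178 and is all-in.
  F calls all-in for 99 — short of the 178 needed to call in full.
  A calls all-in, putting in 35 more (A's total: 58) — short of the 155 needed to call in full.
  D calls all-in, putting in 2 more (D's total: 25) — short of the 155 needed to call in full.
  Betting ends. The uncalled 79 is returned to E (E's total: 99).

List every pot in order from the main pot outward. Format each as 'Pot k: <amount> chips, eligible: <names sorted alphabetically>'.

Contributions (after 79 returned to E): A=58, B=19, D=25, E=99, F=99
Folded: C
Pot levels (distinct totals of non-folded players): 19, 25, 58, 99
Layer 1-19: 19 each from A, B, D, E, F = 19*5 = 95 chips; eligible A, B, D, E, F
Layer 20-25: 6 each from A, D, E, F = 6*4 = 24 chips; eligible A, D, E, F
Layer 26-58: 33 each from A, E, F = 33*3 = 99 chips; eligible A, E, F
Layer 59-99: 41 each from E, F = 41*2 = 82 chips; eligible E, F

Pot 1: 95 chips, eligible: A, B, D, E, F
Pot 2: 24 chips, eligible: A, D, E, F
Pot 3: 99 chips, eligible: A, E, F
Pot 4: 82 chips, eligible: E, F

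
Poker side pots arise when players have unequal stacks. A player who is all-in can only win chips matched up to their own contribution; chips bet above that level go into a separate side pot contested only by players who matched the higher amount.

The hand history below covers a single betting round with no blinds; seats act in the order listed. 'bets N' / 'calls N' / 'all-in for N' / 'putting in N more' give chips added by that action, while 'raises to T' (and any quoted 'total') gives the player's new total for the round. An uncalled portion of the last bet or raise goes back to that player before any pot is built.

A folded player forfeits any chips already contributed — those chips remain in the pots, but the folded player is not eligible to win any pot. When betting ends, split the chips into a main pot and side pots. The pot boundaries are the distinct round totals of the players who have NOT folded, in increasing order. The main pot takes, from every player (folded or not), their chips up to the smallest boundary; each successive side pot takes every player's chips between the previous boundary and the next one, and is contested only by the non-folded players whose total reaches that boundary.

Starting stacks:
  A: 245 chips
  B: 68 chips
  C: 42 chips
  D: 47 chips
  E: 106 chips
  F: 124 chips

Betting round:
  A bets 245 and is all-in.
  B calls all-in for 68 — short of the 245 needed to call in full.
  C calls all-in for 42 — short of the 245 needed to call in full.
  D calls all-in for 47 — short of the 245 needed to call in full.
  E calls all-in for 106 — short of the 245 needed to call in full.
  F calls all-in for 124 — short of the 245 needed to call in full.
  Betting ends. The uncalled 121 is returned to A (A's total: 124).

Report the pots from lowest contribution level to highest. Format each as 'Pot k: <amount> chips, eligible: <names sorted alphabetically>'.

Contributions (after 121 returned to A): A=124, B=68, C=42, D=47, E=106, F=124
Pot levels (distinct totals of non-folded players): 42, 47, 68, 106, 124
Layer 1-42: 42 each from A, B, C, D, E, F = 42*6 = 252 chips; eligible A, B, C, D, E, F
Layer 43-47: 5 each from A, B, D, E, F = 5*5 = 25 chips; eligible A, B, D, E, F
Layer 48-68: 21 each from A, B, E, F = 21*4 = 84 chips; eligible A, B, E, F
Layer 69-106: 38 each from A, E, F = 38*3 = 114 chips; eligible A, E, F
Layer 107-124: 18 each from A, F = 18*2 = 36 chips; eligible A, F

Pot 1: 252 chips, eligible: A, B, C, D, E, F
Pot 2: 25 chips, eligible: A, B, D, E, F
Pot 3: 84 chips, eligible: A, B, E, F
Pot 4: 114 chips, eligible: A, E, F
Pot 5: 36 chips, eligible: A, F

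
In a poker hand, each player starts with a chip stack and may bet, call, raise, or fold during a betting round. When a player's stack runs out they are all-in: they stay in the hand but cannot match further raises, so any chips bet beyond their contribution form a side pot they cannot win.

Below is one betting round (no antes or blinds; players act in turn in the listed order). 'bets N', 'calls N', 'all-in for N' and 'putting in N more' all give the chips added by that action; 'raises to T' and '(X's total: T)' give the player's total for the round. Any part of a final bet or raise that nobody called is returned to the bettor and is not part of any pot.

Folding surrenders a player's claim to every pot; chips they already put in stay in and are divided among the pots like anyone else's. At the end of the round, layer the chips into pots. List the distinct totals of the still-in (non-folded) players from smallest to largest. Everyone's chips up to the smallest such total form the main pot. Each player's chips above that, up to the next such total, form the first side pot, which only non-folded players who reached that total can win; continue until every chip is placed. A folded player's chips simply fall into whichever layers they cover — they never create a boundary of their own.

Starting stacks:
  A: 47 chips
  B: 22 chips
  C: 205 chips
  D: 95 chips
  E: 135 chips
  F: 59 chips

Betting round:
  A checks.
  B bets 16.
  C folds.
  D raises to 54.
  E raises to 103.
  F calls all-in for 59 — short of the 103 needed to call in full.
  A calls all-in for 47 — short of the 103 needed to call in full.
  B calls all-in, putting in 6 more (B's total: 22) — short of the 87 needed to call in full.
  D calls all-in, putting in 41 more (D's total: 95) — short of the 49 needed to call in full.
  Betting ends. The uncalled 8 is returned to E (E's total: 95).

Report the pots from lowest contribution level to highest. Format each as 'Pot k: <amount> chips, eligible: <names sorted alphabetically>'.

Pot 1: 110 chips, eligible: A, B, D, E, F
Pot 2: 100 chips, eligible: A, D, E, F
Pot 3: 36 chips, eligible: D, E, F
Pot 4: 72 chips, eligible: D, E

Derivation:
Contributions (after 8 returned to E): A=47, B=22, D=95, E=95, F=59
Folded: C
Pot levels (distinct totals of non-folded players): 22, 47, 59, 95
Layer 1-22: 22 each from A, B, D, E, F = 22*5 = 110 chips; eligible A, B, D, E, F
Layer 23-47: 25 each from A, D, E, F = 25*4 = 100 chips; eligible A, D, E, F
Layer 48-59: 12 each from D, E, F = 12*3 = 36 chips; eligible D, E, F
Layer 60-95: 36 each from D, E = 36*2 = 72 chips; eligible D, E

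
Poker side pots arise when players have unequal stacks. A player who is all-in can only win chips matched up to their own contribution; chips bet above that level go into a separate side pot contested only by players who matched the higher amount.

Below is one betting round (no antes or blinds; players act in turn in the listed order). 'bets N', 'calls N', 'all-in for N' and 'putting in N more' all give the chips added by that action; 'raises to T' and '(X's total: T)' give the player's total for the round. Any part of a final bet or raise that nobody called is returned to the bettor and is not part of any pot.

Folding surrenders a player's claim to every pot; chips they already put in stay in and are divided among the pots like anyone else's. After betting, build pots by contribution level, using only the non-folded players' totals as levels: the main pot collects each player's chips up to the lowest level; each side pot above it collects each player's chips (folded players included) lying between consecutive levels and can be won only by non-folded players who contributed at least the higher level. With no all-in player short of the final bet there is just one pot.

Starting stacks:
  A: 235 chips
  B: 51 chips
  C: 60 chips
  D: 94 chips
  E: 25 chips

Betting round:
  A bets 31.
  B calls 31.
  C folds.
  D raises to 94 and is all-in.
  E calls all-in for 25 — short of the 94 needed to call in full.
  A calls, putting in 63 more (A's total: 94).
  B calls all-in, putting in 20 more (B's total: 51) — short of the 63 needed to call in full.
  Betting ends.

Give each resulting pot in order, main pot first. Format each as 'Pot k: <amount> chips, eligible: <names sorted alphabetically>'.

Pot 1: 100 chips, eligible: A, B, D, E
Pot 2: 78 chips, eligible: A, B, D
Pot 3: 86 chips, eligible: A, D

Derivation:
Contributions: A=94, B=51, D=94, E=25
Folded: C
Pot levels (distinct totals of non-folded players): 25, 51, 94
Layer 1-25: 25 each from A, B, D, E = 25*4 = 100 chips; eligible A, B, D, E
Layer 26-51: 26 each from A, B, D = 26*3 = 78 chips; eligible A, B, D
Layer 52-94: 43 each from A, D = 43*2 = 86 chips; eligible A, D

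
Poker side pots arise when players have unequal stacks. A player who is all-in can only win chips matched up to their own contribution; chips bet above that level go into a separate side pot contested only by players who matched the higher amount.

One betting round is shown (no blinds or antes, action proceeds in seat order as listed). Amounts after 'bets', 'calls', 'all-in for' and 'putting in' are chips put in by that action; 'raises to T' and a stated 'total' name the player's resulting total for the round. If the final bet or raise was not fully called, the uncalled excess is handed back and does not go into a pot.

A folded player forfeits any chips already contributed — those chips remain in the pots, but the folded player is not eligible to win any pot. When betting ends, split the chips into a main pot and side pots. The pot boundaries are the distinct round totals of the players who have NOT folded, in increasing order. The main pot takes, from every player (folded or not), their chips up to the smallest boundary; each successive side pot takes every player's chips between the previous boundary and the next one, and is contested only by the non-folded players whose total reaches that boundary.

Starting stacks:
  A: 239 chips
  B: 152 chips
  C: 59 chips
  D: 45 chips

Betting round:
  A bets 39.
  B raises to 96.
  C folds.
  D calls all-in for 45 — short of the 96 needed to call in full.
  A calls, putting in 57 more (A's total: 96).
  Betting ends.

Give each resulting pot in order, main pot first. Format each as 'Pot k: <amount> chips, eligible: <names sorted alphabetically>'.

Pot 1: 135 chips, eligible: A, B, D
Pot 2: 102 chips, eligible: A, B

Derivation:
Contributions: A=96, B=96, D=45
Folded: C
Pot levels (distinct totals of non-folded players): 45, 96
Layer 1-45: 45 each from A, B, D = 45*3 = 135 chips; eligible A, B, D
Layer 46-96: 51 each from A, B = 51*2 = 102 chips; eligible A, B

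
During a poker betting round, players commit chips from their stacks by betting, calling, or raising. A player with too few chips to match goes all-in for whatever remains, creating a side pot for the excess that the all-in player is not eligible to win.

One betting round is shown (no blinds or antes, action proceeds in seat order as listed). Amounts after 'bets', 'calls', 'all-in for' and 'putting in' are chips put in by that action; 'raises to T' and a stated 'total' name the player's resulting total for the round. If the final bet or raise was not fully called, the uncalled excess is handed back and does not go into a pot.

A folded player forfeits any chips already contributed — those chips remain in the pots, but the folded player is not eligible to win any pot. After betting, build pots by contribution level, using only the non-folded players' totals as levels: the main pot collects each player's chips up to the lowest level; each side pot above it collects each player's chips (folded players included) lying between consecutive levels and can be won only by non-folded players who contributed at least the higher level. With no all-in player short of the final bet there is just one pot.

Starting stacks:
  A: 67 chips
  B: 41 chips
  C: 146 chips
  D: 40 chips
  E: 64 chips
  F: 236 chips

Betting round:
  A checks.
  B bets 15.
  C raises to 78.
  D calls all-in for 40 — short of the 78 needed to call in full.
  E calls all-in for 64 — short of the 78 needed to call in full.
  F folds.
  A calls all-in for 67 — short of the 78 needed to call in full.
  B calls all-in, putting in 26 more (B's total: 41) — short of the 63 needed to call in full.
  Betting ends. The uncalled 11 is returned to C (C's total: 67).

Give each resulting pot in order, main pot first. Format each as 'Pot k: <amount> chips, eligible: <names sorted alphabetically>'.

Contributions (after 11 returned to C): A=67, B=41, C=67, D=40, E=64
Folded: F
Pot levels (distinct totals of non-folded players): 40, 41, 64, 67
Layer 1-40: 40 each from A, B, C, D, E = 40*5 = 200 chips; eligible A, B, C, D, E
Layer 41-41: 1 each from A, B, C, E = 1*4 = 4 chips; eligible A, B, C, E
Layer 42-64: 23 each from A, C, E = 23*3 = 69 chips; eligible A, C, E
Layer 65-67: 3 each from A, C = 3*2 = 6 chips; eligible A, C

Pot 1: 200 chips, eligible: A, B, C, D, E
Pot 2: 4 chips, eligible: A, B, C, E
Pot 3: 69 chips, eligible: A, C, E
Pot 4: 6 chips, eligible: A, C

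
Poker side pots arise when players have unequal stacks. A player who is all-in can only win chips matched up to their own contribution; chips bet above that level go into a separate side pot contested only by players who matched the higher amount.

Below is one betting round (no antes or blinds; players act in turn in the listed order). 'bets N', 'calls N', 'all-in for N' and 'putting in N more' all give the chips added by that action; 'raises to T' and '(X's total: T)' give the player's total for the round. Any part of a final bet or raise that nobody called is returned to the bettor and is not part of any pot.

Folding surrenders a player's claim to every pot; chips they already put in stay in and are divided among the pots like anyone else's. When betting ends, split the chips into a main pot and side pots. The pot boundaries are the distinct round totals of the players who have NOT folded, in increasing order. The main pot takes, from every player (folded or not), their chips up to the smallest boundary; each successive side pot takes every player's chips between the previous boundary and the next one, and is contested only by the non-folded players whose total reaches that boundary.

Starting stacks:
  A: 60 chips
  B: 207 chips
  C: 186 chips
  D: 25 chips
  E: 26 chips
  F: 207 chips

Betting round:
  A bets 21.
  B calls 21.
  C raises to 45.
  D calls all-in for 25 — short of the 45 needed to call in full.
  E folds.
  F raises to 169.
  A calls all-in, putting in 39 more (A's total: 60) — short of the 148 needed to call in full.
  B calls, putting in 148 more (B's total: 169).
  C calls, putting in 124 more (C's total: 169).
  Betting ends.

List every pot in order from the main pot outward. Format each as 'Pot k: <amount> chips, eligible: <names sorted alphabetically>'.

Pot 1: 125 chips, eligible: A, B, C, D, F
Pot 2: 140 chips, eligible: A, B, C, F
Pot 3: 327 chips, eligible: B, C, F

Derivation:
Contributions: A=60, B=169, C=169, D=25, F=169
Folded: E
Pot levels (distinct totals of non-folded players): 25, 60, 169
Layer 1-25: 25 each from A, B, C, D, F = 25*5 = 125 chips; eligible A, B, C, D, F
Layer 26-60: 35 each from A, B, C, F = 35*4 = 140 chips; eligible A, B, C, F
Layer 61-169: 109 each from B, C, F = 109*3 = 327 chips; eligible B, C, F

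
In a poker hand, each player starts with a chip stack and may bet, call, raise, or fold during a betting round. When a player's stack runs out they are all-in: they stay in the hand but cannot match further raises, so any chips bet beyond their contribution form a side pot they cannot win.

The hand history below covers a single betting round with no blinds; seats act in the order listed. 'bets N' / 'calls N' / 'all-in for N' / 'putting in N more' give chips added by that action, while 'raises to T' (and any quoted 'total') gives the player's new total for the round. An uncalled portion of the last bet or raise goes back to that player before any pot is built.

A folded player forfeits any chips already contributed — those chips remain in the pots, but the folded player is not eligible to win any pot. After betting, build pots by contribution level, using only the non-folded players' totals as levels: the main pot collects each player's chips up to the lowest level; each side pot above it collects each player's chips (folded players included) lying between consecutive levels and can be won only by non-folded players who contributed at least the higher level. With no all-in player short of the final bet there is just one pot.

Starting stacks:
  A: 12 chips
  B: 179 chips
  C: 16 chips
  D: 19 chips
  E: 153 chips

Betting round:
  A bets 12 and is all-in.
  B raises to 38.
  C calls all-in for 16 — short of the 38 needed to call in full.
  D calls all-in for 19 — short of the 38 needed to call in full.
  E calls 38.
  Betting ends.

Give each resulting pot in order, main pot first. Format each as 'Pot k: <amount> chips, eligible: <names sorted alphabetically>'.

Contributions: A=12, B=38, C=16, D=19, E=38
Pot levels (distinct totals of non-folded players): 12, 16, 19, 38
Layer 1-12: 12 each from A, B, C, D, E = 12*5 = 60 chips; eligible A, B, C, D, E
Layer 13-16: 4 each from B, C, D, E = 4*4 = 16 chips; eligible B, C, D, E
Layer 17-19: 3 each from B, D, E = 3*3 = 9 chips; eligible B, D, E
Layer 20-38: 19 each from B, E = 19*2 = 38 chips; eligible B, E

Pot 1: 60 chips, eligible: A, B, C, D, E
Pot 2: 16 chips, eligible: B, C, D, E
Pot 3: 9 chips, eligible: B, D, E
Pot 4: 38 chips, eligible: B, E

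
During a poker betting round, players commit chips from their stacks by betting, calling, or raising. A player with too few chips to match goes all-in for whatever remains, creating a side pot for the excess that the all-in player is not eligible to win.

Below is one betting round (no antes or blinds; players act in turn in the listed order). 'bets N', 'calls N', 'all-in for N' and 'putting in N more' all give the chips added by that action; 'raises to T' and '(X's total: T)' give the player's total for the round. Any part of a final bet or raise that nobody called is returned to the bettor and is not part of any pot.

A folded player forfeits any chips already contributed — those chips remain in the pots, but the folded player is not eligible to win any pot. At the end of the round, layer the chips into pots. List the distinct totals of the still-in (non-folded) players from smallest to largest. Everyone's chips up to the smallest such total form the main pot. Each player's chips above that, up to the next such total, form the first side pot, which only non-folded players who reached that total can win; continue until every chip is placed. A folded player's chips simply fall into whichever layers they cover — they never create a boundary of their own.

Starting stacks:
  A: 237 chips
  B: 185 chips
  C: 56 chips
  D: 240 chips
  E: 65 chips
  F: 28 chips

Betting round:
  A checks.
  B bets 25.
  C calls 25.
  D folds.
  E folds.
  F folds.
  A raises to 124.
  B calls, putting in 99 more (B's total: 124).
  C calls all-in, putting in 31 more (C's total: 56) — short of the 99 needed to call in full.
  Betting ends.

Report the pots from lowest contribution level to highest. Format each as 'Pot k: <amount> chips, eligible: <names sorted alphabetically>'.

Contributions: A=124, B=124, C=56
Folded: D, E, F
Pot levels (distinct totals of non-folded players): 56, 124
Layer 1-56: 56 each from A, B, C = 56*3 = 168 chips; eligible A, B, C
Layer 57-124: 68 each from A, B = 68*2 = 136 chips; eligible A, B

Pot 1: 168 chips, eligible: A, B, C
Pot 2: 136 chips, eligible: A, B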